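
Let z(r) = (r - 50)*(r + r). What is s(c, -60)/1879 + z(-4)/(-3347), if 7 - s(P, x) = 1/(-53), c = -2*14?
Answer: -41776500/333317689 ≈ -0.12534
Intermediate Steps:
c = -28
s(P, x) = 372/53 (s(P, x) = 7 - 1/(-53) = 7 - 1*(-1/53) = 7 + 1/53 = 372/53)
z(r) = 2*r*(-50 + r) (z(r) = (-50 + r)*(2*r) = 2*r*(-50 + r))
s(c, -60)/1879 + z(-4)/(-3347) = (372/53)/1879 + (2*(-4)*(-50 - 4))/(-3347) = (372/53)*(1/1879) + (2*(-4)*(-54))*(-1/3347) = 372/99587 + 432*(-1/3347) = 372/99587 - 432/3347 = -41776500/333317689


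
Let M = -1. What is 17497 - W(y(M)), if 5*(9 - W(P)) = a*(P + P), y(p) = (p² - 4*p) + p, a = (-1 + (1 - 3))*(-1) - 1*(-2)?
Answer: 17496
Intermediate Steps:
a = 5 (a = (-1 - 2)*(-1) + 2 = -3*(-1) + 2 = 3 + 2 = 5)
y(p) = p² - 3*p
W(P) = 9 - 2*P (W(P) = 9 - (P + P) = 9 - 2*P)
17497 - W(y(M)) = 17497 - (9 - (-2)*(-3 - 1)) = 17497 - (9 - (-2)*(-4)) = 17497 - (9 - 2*4) = 17497 - (9 - 8) = 17497 - 1*1 = 17497 - 1 = 17496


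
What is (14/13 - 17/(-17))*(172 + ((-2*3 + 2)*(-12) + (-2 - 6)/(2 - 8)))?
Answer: 5976/13 ≈ 459.69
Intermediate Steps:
(14/13 - 17/(-17))*(172 + ((-2*3 + 2)*(-12) + (-2 - 6)/(2 - 8))) = (14*(1/13) - 17*(-1/17))*(172 + ((-6 + 2)*(-12) - 8/(-6))) = (14/13 + 1)*(172 + (-4*(-12) - 8*(-⅙))) = 27*(172 + (48 + 4/3))/13 = 27*(172 + 148/3)/13 = (27/13)*(664/3) = 5976/13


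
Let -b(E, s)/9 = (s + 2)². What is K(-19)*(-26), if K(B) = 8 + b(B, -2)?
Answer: -208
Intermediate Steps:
b(E, s) = -9*(2 + s)² (b(E, s) = -9*(s + 2)² = -9*(2 + s)²)
K(B) = 8 (K(B) = 8 - 9*(2 - 2)² = 8 - 9*0² = 8 - 9*0 = 8 + 0 = 8)
K(-19)*(-26) = 8*(-26) = -208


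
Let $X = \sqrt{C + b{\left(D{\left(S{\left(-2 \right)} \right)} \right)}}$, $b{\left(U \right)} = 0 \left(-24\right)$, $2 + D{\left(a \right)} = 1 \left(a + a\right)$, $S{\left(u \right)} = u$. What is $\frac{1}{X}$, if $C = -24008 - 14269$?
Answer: $- \frac{i \sqrt{4253}}{12759} \approx - 0.0051113 i$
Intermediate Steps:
$C = -38277$ ($C = -24008 - 14269 = -38277$)
$D{\left(a \right)} = -2 + 2 a$ ($D{\left(a \right)} = -2 + 1 \left(a + a\right) = -2 + 1 \cdot 2 a = -2 + 2 a$)
$b{\left(U \right)} = 0$
$X = 3 i \sqrt{4253}$ ($X = \sqrt{-38277 + 0} = \sqrt{-38277} = 3 i \sqrt{4253} \approx 195.65 i$)
$\frac{1}{X} = \frac{1}{3 i \sqrt{4253}} = - \frac{i \sqrt{4253}}{12759}$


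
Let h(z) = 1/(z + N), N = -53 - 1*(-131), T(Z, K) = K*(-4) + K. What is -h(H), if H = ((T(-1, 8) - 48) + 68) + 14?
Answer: -1/88 ≈ -0.011364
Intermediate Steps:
T(Z, K) = -3*K (T(Z, K) = -4*K + K = -3*K)
N = 78 (N = -53 + 131 = 78)
H = 10 (H = ((-3*8 - 48) + 68) + 14 = ((-24 - 48) + 68) + 14 = (-72 + 68) + 14 = -4 + 14 = 10)
h(z) = 1/(78 + z) (h(z) = 1/(z + 78) = 1/(78 + z))
-h(H) = -1/(78 + 10) = -1/88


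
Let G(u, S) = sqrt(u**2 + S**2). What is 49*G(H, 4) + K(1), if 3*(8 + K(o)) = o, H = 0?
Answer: 565/3 ≈ 188.33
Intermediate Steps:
K(o) = -8 + o/3
G(u, S) = sqrt(S**2 + u**2)
49*G(H, 4) + K(1) = 49*sqrt(4**2 + 0**2) + (-8 + (1/3)*1) = 49*sqrt(16 + 0) + (-8 + 1/3) = 49*sqrt(16) - 23/3 = 49*4 - 23/3 = 196 - 23/3 = 565/3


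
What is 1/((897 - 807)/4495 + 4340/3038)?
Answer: 6293/9116 ≈ 0.69032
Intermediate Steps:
1/((897 - 807)/4495 + 4340/3038) = 1/(90*(1/4495) + 4340*(1/3038)) = 1/(18/899 + 10/7) = 1/(9116/6293) = 6293/9116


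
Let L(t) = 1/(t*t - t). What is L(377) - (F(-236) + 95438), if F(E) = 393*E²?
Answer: -3116271148431/141752 ≈ -2.1984e+7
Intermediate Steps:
L(t) = 1/(t² - t)
L(377) - (F(-236) + 95438) = 1/(377*(-1 + 377)) - (393*(-236)² + 95438) = (1/377)/376 - (393*55696 + 95438) = (1/377)*(1/376) - (21888528 + 95438) = 1/141752 - 1*21983966 = 1/141752 - 21983966 = -3116271148431/141752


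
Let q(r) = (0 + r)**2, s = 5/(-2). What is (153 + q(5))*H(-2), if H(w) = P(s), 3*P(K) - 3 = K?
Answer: 89/3 ≈ 29.667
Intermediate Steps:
s = -5/2 (s = 5*(-1/2) = -5/2 ≈ -2.5000)
P(K) = 1 + K/3
H(w) = 1/6 (H(w) = 1 + (1/3)*(-5/2) = 1 - 5/6 = 1/6)
q(r) = r**2
(153 + q(5))*H(-2) = (153 + 5**2)*(1/6) = (153 + 25)*(1/6) = 178*(1/6) = 89/3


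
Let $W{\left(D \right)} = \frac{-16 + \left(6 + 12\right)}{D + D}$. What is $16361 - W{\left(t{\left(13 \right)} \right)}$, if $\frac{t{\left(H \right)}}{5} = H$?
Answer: $\frac{1063464}{65} \approx 16361.0$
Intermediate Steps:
$t{\left(H \right)} = 5 H$
$W{\left(D \right)} = \frac{1}{D}$ ($W{\left(D \right)} = \frac{-16 + 18}{2 D} = 2 \frac{1}{2 D} = \frac{1}{D}$)
$16361 - W{\left(t{\left(13 \right)} \right)} = 16361 - \frac{1}{5 \cdot 13} = 16361 - \frac{1}{65} = \frac{1063464}{65}$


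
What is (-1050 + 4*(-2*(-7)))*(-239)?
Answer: 237566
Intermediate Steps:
(-1050 + 4*(-2*(-7)))*(-239) = (-1050 + 4*14)*(-239) = (-1050 + 56)*(-239) = -994*(-239) = 237566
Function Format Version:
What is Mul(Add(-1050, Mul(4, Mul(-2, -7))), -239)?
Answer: 237566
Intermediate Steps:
Mul(Add(-1050, Mul(4, Mul(-2, -7))), -239) = Mul(Add(-1050, Mul(4, 14)), -239) = Mul(Add(-1050, 56), -239) = Mul(-994, -239) = 237566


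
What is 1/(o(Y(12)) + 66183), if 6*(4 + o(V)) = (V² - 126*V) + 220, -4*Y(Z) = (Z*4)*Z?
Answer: 3/218087 ≈ 1.3756e-5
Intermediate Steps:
Y(Z) = -Z² (Y(Z) = -Z*4*Z/4 = -4*Z*Z/4 = -Z²)
o(V) = 98/3 - 21*V + V²/6 (o(V) = -4 + ((V² - 126*V) + 220)/6 = -4 + (220 + V² - 126*V)/6 = -4 + (110/3 - 21*V + V²/6) = 98/3 - 21*V + V²/6)
1/(o(Y(12)) + 66183) = 1/((98/3 - (-21)*12² + (-1*12²)²/6) + 66183) = 1/((98/3 - (-21)*144 + (-1*144)²/6) + 66183) = 1/((98/3 - 21*(-144) + (⅙)*(-144)²) + 66183) = 1/((98/3 + 3024 + (⅙)*20736) + 66183) = 1/((98/3 + 3024 + 3456) + 66183) = 1/(19538/3 + 66183) = 1/(218087/3) = 3/218087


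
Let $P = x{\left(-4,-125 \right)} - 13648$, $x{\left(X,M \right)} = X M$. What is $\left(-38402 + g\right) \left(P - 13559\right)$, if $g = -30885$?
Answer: $1850447909$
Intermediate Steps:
$x{\left(X,M \right)} = M X$
$P = -13148$ ($P = \left(-125\right) \left(-4\right) - 13648 = 500 - 13648 = -13148$)
$\left(-38402 + g\right) \left(P - 13559\right) = \left(-38402 - 30885\right) \left(-13148 - 13559\right) = \left(-69287\right) \left(-26707\right) = 1850447909$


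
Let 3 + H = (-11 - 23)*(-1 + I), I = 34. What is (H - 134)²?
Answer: 1585081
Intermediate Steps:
H = -1125 (H = -3 + (-11 - 23)*(-1 + 34) = -3 - 34*33 = -3 - 1122 = -1125)
(H - 134)² = (-1125 - 134)² = (-1259)² = 1585081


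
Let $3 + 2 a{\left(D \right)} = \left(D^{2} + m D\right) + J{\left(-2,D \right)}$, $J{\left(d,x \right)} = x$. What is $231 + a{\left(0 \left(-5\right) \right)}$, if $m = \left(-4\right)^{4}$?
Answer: $\frac{459}{2} \approx 229.5$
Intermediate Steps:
$m = 256$
$a{\left(D \right)} = - \frac{3}{2} + \frac{D^{2}}{2} + \frac{257 D}{2}$ ($a{\left(D \right)} = - \frac{3}{2} + \frac{\left(D^{2} + 256 D\right) + D}{2} = - \frac{3}{2} + \frac{D^{2} + 257 D}{2} = - \frac{3}{2} + \left(\frac{D^{2}}{2} + \frac{257 D}{2}\right) = - \frac{3}{2} + \frac{D^{2}}{2} + \frac{257 D}{2}$)
$231 + a{\left(0 \left(-5\right) \right)} = 231 + \left(- \frac{3}{2} + \frac{\left(0 \left(-5\right)\right)^{2}}{2} + \frac{257 \cdot 0 \left(-5\right)}{2}\right) = 231 + \left(- \frac{3}{2} + \frac{0^{2}}{2} + \frac{257}{2} \cdot 0\right) = 231 + \left(- \frac{3}{2} + \frac{1}{2} \cdot 0 + 0\right) = 231 + \left(- \frac{3}{2} + 0 + 0\right) = 231 - \frac{3}{2} = \frac{459}{2}$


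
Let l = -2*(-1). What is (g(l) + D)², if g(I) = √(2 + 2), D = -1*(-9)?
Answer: 121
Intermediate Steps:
D = 9
l = 2
g(I) = 2 (g(I) = √4 = 2)
(g(l) + D)² = (2 + 9)² = 11² = 121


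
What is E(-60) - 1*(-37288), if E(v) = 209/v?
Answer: 2237071/60 ≈ 37285.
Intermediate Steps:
E(-60) - 1*(-37288) = 209/(-60) - 1*(-37288) = 209*(-1/60) + 37288 = -209/60 + 37288 = 2237071/60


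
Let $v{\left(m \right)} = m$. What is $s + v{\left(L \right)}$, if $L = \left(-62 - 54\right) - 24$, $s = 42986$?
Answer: $42846$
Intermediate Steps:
$L = -140$ ($L = -116 - 24 = -140$)
$s + v{\left(L \right)} = 42986 - 140 = 42846$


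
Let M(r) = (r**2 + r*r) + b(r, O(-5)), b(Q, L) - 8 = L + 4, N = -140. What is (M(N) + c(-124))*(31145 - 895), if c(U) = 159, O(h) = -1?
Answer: 1190942500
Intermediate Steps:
b(Q, L) = 12 + L (b(Q, L) = 8 + (L + 4) = 8 + (4 + L) = 12 + L)
M(r) = 11 + 2*r**2 (M(r) = (r**2 + r*r) + (12 - 1) = (r**2 + r**2) + 11 = 2*r**2 + 11 = 11 + 2*r**2)
(M(N) + c(-124))*(31145 - 895) = ((11 + 2*(-140)**2) + 159)*(31145 - 895) = ((11 + 2*19600) + 159)*30250 = ((11 + 39200) + 159)*30250 = (39211 + 159)*30250 = 39370*30250 = 1190942500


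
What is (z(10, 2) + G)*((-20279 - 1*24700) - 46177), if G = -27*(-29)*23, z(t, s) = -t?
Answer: -1640716844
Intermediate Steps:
G = 18009 (G = 783*23 = 18009)
(z(10, 2) + G)*((-20279 - 1*24700) - 46177) = (-1*10 + 18009)*((-20279 - 1*24700) - 46177) = (-10 + 18009)*((-20279 - 24700) - 46177) = 17999*(-44979 - 46177) = 17999*(-91156) = -1640716844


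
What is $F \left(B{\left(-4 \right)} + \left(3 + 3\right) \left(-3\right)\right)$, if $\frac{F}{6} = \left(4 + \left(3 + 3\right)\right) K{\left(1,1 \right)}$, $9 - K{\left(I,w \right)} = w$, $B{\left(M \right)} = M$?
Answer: $-10560$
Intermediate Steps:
$K{\left(I,w \right)} = 9 - w$
$F = 480$ ($F = 6 \left(4 + \left(3 + 3\right)\right) \left(9 - 1\right) = 6 \left(4 + 6\right) \left(9 - 1\right) = 6 \cdot 10 \cdot 8 = 6 \cdot 80 = 480$)
$F \left(B{\left(-4 \right)} + \left(3 + 3\right) \left(-3\right)\right) = 480 \left(-4 + \left(3 + 3\right) \left(-3\right)\right) = 480 \left(-4 + 6 \left(-3\right)\right) = 480 \left(-4 - 18\right) = 480 \left(-22\right) = -10560$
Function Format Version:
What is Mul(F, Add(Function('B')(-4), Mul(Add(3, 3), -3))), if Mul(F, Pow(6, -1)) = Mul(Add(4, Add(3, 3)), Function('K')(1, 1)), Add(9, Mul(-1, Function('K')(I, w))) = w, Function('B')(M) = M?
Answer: -10560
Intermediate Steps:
Function('K')(I, w) = Add(9, Mul(-1, w))
F = 480 (F = Mul(6, Mul(Add(4, Add(3, 3)), Add(9, Mul(-1, 1)))) = Mul(6, Mul(Add(4, 6), Add(9, -1))) = Mul(6, Mul(10, 8)) = Mul(6, 80) = 480)
Mul(F, Add(Function('B')(-4), Mul(Add(3, 3), -3))) = Mul(480, Add(-4, Mul(Add(3, 3), -3))) = Mul(480, Add(-4, Mul(6, -3))) = Mul(480, Add(-4, -18)) = Mul(480, -22) = -10560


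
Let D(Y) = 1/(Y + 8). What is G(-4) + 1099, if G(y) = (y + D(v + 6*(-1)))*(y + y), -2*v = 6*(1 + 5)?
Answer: 2263/2 ≈ 1131.5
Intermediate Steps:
v = -18 (v = -3*(1 + 5) = -3*6 = -1/2*36 = -18)
D(Y) = 1/(8 + Y)
G(y) = 2*y*(-1/16 + y) (G(y) = (y + 1/(8 + (-18 + 6*(-1))))*(y + y) = (y + 1/(8 + (-18 - 6)))*(2*y) = (y + 1/(8 - 24))*(2*y) = (y + 1/(-16))*(2*y) = (y - 1/16)*(2*y) = (-1/16 + y)*(2*y) = 2*y*(-1/16 + y))
G(-4) + 1099 = (1/8)*(-4)*(-1 + 16*(-4)) + 1099 = (1/8)*(-4)*(-1 - 64) + 1099 = (1/8)*(-4)*(-65) + 1099 = 65/2 + 1099 = 2263/2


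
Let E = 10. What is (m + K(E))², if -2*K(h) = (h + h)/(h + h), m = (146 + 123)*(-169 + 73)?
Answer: 2667619201/4 ≈ 6.6690e+8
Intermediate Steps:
m = -25824 (m = 269*(-96) = -25824)
K(h) = -½ (K(h) = -(h + h)/(2*(h + h)) = -2*h/(2*(2*h)) = -2*h*1/(2*h)/2 = -½*1 = -½)
(m + K(E))² = (-25824 - ½)² = (-51649/2)² = 2667619201/4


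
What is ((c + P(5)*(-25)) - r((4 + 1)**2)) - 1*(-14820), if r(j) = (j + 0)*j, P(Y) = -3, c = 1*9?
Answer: 14279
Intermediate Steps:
c = 9
r(j) = j**2 (r(j) = j*j = j**2)
((c + P(5)*(-25)) - r((4 + 1)**2)) - 1*(-14820) = ((9 - 3*(-25)) - ((4 + 1)**2)**2) - 1*(-14820) = ((9 + 75) - (5**2)**2) + 14820 = (84 - 1*25**2) + 14820 = (84 - 1*625) + 14820 = (84 - 625) + 14820 = -541 + 14820 = 14279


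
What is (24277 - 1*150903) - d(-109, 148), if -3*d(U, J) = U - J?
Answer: -380135/3 ≈ -1.2671e+5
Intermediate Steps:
d(U, J) = -U/3 + J/3 (d(U, J) = -(U - J)/3 = -U/3 + J/3)
(24277 - 1*150903) - d(-109, 148) = (24277 - 1*150903) - (-1/3*(-109) + (1/3)*148) = (24277 - 150903) - (109/3 + 148/3) = -126626 - 1*257/3 = -126626 - 257/3 = -380135/3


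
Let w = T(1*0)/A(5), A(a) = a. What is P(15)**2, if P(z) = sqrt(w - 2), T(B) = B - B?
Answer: -2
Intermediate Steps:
T(B) = 0
w = 0 (w = 0/5 = 0*(1/5) = 0)
P(z) = I*sqrt(2) (P(z) = sqrt(0 - 2) = sqrt(-2) = I*sqrt(2))
P(15)**2 = (I*sqrt(2))**2 = -2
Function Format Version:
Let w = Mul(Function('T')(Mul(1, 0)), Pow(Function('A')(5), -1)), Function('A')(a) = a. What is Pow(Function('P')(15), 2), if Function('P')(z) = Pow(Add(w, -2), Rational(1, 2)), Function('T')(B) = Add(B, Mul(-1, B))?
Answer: -2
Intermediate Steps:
Function('T')(B) = 0
w = 0 (w = Mul(0, Pow(5, -1)) = Mul(0, Rational(1, 5)) = 0)
Function('P')(z) = Mul(I, Pow(2, Rational(1, 2))) (Function('P')(z) = Pow(Add(0, -2), Rational(1, 2)) = Pow(-2, Rational(1, 2)) = Mul(I, Pow(2, Rational(1, 2))))
Pow(Function('P')(15), 2) = Pow(Mul(I, Pow(2, Rational(1, 2))), 2) = -2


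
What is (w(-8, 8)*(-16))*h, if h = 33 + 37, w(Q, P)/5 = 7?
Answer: -39200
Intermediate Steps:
w(Q, P) = 35 (w(Q, P) = 5*7 = 35)
h = 70
(w(-8, 8)*(-16))*h = (35*(-16))*70 = -560*70 = -39200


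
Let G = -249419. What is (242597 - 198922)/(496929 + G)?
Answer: 8735/49502 ≈ 0.17646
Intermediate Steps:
(242597 - 198922)/(496929 + G) = (242597 - 198922)/(496929 - 249419) = 43675/247510 = 43675*(1/247510) = 8735/49502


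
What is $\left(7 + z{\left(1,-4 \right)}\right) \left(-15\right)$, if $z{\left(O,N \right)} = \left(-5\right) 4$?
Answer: $195$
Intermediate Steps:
$z{\left(O,N \right)} = -20$
$\left(7 + z{\left(1,-4 \right)}\right) \left(-15\right) = \left(7 - 20\right) \left(-15\right) = \left(-13\right) \left(-15\right) = 195$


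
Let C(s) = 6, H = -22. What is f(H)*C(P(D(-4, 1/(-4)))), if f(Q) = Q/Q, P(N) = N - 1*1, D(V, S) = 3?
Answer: 6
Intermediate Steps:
P(N) = -1 + N (P(N) = N - 1 = -1 + N)
f(Q) = 1
f(H)*C(P(D(-4, 1/(-4)))) = 1*6 = 6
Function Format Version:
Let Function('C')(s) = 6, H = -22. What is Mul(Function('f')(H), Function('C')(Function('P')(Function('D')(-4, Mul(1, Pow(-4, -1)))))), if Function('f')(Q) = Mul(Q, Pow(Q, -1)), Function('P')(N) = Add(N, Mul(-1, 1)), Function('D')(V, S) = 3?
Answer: 6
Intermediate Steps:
Function('P')(N) = Add(-1, N) (Function('P')(N) = Add(N, -1) = Add(-1, N))
Function('f')(Q) = 1
Mul(Function('f')(H), Function('C')(Function('P')(Function('D')(-4, Mul(1, Pow(-4, -1)))))) = Mul(1, 6) = 6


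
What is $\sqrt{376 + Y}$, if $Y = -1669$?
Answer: $i \sqrt{1293} \approx 35.958 i$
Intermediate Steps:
$\sqrt{376 + Y} = \sqrt{376 - 1669} = \sqrt{-1293} = i \sqrt{1293}$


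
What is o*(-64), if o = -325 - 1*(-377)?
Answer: -3328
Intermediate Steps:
o = 52 (o = -325 + 377 = 52)
o*(-64) = 52*(-64) = -3328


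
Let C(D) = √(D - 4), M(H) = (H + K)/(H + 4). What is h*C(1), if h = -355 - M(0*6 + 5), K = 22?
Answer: -358*I*√3 ≈ -620.07*I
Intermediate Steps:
M(H) = (22 + H)/(4 + H) (M(H) = (H + 22)/(H + 4) = (22 + H)/(4 + H))
C(D) = √(-4 + D)
h = -358 (h = -355 - (22 + (0*6 + 5))/(4 + (0*6 + 5)) = -355 - (22 + (0 + 5))/(4 + (0 + 5)) = -355 - (22 + 5)/(4 + 5) = -355 - 27/9 = -355 - 1*3 = -355 - 3 = -358)
h*C(1) = -358*√(-4 + 1) = -358*I*√3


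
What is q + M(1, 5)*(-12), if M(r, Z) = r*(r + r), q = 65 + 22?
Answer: 63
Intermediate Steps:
q = 87
M(r, Z) = 2*r**2 (M(r, Z) = r*(2*r) = 2*r**2)
q + M(1, 5)*(-12) = 87 + (2*1**2)*(-12) = 87 + (2*1)*(-12) = 87 + 2*(-12) = 87 - 24 = 63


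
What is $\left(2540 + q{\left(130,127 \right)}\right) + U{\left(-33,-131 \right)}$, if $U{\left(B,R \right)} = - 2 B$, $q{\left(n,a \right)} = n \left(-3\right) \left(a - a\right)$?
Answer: $2606$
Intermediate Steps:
$q{\left(n,a \right)} = 0$ ($q{\left(n,a \right)} = - 3 n 0 = 0$)
$\left(2540 + q{\left(130,127 \right)}\right) + U{\left(-33,-131 \right)} = \left(2540 + 0\right) - -66 = 2540 + 66 = 2606$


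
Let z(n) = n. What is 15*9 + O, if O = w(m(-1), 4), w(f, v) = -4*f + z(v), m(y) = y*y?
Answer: 135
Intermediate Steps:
m(y) = y²
w(f, v) = v - 4*f (w(f, v) = -4*f + v = v - 4*f)
O = 0 (O = 4 - 4*(-1)² = 4 - 4*1 = 4 - 4 = 0)
15*9 + O = 15*9 + 0 = 135 + 0 = 135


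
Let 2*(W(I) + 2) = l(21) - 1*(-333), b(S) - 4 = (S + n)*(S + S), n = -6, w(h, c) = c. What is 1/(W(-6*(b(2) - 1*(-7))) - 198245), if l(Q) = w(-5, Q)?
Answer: -1/198070 ≈ -5.0487e-6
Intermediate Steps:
l(Q) = Q
b(S) = 4 + 2*S*(-6 + S) (b(S) = 4 + (S - 6)*(S + S) = 4 + (-6 + S)*(2*S) = 4 + 2*S*(-6 + S))
W(I) = 175 (W(I) = -2 + (21 - 1*(-333))/2 = -2 + (21 + 333)/2 = -2 + (½)*354 = -2 + 177 = 175)
1/(W(-6*(b(2) - 1*(-7))) - 198245) = 1/(175 - 198245) = 1/(-198070) = -1/198070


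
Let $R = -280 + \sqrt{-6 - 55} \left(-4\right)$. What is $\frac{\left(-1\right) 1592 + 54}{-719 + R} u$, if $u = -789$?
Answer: $- \frac{1212268518}{998977} + \frac{4853928 i \sqrt{61}}{998977} \approx -1213.5 + 37.949 i$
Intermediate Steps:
$R = -280 - 4 i \sqrt{61}$ ($R = -280 + \sqrt{-61} \left(-4\right) = -280 + i \sqrt{61} \left(-4\right) = -280 - 4 i \sqrt{61} \approx -280.0 - 31.241 i$)
$\frac{\left(-1\right) 1592 + 54}{-719 + R} u = \frac{\left(-1\right) 1592 + 54}{-719 - \left(280 + 4 i \sqrt{61}\right)} \left(-789\right) = \frac{-1592 + 54}{-999 - 4 i \sqrt{61}} \left(-789\right) = - \frac{1538}{-999 - 4 i \sqrt{61}} \left(-789\right) = \frac{1213482}{-999 - 4 i \sqrt{61}}$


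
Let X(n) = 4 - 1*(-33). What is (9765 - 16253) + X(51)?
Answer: -6451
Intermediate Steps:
X(n) = 37 (X(n) = 4 + 33 = 37)
(9765 - 16253) + X(51) = (9765 - 16253) + 37 = -6488 + 37 = -6451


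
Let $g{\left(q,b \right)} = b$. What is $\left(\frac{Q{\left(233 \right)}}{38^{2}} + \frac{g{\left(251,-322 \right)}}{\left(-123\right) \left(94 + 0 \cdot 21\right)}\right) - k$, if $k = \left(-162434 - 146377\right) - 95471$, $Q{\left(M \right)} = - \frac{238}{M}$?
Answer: $\frac{393170135911139}{972514506} \approx 4.0428 \cdot 10^{5}$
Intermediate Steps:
$k = -404282$ ($k = -308811 - 95471 = -404282$)
$\left(\frac{Q{\left(233 \right)}}{38^{2}} + \frac{g{\left(251,-322 \right)}}{\left(-123\right) \left(94 + 0 \cdot 21\right)}\right) - k = \left(\frac{\left(-238\right) \frac{1}{233}}{38^{2}} - \frac{322}{\left(-123\right) \left(94 + 0 \cdot 21\right)}\right) - -404282 = \left(\frac{\left(-238\right) \frac{1}{233}}{1444} - \frac{322}{\left(-123\right) \left(94 + 0\right)}\right) + 404282 = \left(\left(- \frac{238}{233}\right) \frac{1}{1444} - \frac{322}{\left(-123\right) 94}\right) + 404282 = \left(- \frac{119}{168226} - \frac{322}{-11562}\right) + 404282 = \left(- \frac{119}{168226} - - \frac{161}{5781}\right) + 404282 = \left(- \frac{119}{168226} + \frac{161}{5781}\right) + 404282 = \frac{26396447}{972514506} + 404282 = \frac{393170135911139}{972514506}$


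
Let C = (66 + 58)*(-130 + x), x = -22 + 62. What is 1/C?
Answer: -1/11160 ≈ -8.9606e-5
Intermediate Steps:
x = 40
C = -11160 (C = (66 + 58)*(-130 + 40) = 124*(-90) = -11160)
1/C = 1/(-11160) = -1/11160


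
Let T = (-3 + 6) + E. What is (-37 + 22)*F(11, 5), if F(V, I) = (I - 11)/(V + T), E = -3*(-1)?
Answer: 90/17 ≈ 5.2941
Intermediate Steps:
E = 3
T = 6 (T = (-3 + 6) + 3 = 3 + 3 = 6)
F(V, I) = (-11 + I)/(6 + V) (F(V, I) = (I - 11)/(V + 6) = (-11 + I)/(6 + V))
(-37 + 22)*F(11, 5) = (-37 + 22)*((-11 + 5)/(6 + 11)) = -15*(-6)/17 = -15*(-6/17) = 90/17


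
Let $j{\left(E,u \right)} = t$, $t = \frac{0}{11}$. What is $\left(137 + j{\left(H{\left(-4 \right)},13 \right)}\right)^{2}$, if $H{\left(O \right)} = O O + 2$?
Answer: $18769$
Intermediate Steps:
$t = 0$ ($t = 0 \cdot \frac{1}{11} = 0$)
$H{\left(O \right)} = 2 + O^{2}$ ($H{\left(O \right)} = O^{2} + 2 = 2 + O^{2}$)
$j{\left(E,u \right)} = 0$
$\left(137 + j{\left(H{\left(-4 \right)},13 \right)}\right)^{2} = \left(137 + 0\right)^{2} = 137^{2} = 18769$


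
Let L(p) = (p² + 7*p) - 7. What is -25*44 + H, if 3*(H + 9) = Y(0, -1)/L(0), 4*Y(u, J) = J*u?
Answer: -1109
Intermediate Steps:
L(p) = -7 + p² + 7*p
Y(u, J) = J*u/4 (Y(u, J) = (J*u)/4 = J*u/4)
H = -9 (H = -9 + (((¼)*(-1)*0)/(-7 + 0² + 7*0))/3 = -9 + (0/(-7 + 0 + 0))/3 = -9 + (0/(-7))/3 = -9 + (0*(-⅐))/3 = -9 + (⅓)*0 = -9 + 0 = -9)
-25*44 + H = -25*44 - 9 = -1100 - 9 = -1109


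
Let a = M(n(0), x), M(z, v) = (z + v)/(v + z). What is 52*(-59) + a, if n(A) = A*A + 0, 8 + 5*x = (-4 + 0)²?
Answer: -3067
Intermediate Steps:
x = 8/5 (x = -8/5 + (-4 + 0)²/5 = -8/5 + (⅕)*(-4)² = -8/5 + (⅕)*16 = -8/5 + 16/5 = 8/5 ≈ 1.6000)
n(A) = A² (n(A) = A² + 0 = A²)
M(z, v) = 1 (M(z, v) = (v + z)/(v + z) = 1)
a = 1
52*(-59) + a = 52*(-59) + 1 = -3068 + 1 = -3067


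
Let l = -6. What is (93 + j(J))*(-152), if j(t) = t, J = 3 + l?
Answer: -13680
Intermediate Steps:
J = -3 (J = 3 - 6 = -3)
(93 + j(J))*(-152) = (93 - 3)*(-152) = 90*(-152) = -13680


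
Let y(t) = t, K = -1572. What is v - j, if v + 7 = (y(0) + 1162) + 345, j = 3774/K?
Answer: 393629/262 ≈ 1502.4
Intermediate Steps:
j = -629/262 (j = 3774/(-1572) = 3774*(-1/1572) = -629/262 ≈ -2.4008)
v = 1500 (v = -7 + ((0 + 1162) + 345) = -7 + (1162 + 345) = -7 + 1507 = 1500)
v - j = 1500 - 1*(-629/262) = 1500 + 629/262 = 393629/262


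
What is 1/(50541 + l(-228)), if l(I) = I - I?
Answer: 1/50541 ≈ 1.9786e-5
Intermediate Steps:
l(I) = 0
1/(50541 + l(-228)) = 1/(50541 + 0) = 1/50541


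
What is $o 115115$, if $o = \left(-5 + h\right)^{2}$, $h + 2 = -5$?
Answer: $16576560$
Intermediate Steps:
$h = -7$ ($h = -2 - 5 = -7$)
$o = 144$ ($o = \left(-5 - 7\right)^{2} = \left(-12\right)^{2} = 144$)
$o 115115 = 144 \cdot 115115 = 16576560$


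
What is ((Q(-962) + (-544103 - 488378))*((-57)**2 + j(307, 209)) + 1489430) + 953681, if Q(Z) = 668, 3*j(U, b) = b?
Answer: -10265400895/3 ≈ -3.4218e+9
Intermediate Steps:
j(U, b) = b/3
((Q(-962) + (-544103 - 488378))*((-57)**2 + j(307, 209)) + 1489430) + 953681 = ((668 + (-544103 - 488378))*((-57)**2 + (1/3)*209) + 1489430) + 953681 = ((668 - 1032481)*(3249 + 209/3) + 1489430) + 953681 = (-1031813*9956/3 + 1489430) + 953681 = (-10272730228/3 + 1489430) + 953681 = -10268261938/3 + 953681 = -10265400895/3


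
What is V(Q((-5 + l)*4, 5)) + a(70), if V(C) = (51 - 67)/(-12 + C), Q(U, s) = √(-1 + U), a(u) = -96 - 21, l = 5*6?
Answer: -1691/15 + 16*√11/15 ≈ -109.20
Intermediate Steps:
l = 30
a(u) = -117
V(C) = -16/(-12 + C)
V(Q((-5 + l)*4, 5)) + a(70) = -16/(-12 + √(-1 + (-5 + 30)*4)) - 117 = -16/(-12 + √(-1 + 25*4)) - 117 = -16/(-12 + √(-1 + 100)) - 117 = -16/(-12 + √99) - 117 = -16/(-12 + 3*√11) - 117 = -117 - 16/(-12 + 3*√11)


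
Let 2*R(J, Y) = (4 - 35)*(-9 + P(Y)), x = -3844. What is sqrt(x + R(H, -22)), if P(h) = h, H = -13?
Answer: 31*I*sqrt(14)/2 ≈ 57.996*I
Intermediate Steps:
R(J, Y) = 279/2 - 31*Y/2 (R(J, Y) = ((4 - 35)*(-9 + Y))/2 = (-31*(-9 + Y))/2 = (279 - 31*Y)/2 = 279/2 - 31*Y/2)
sqrt(x + R(H, -22)) = sqrt(-3844 + (279/2 - 31/2*(-22))) = sqrt(-3844 + (279/2 + 341)) = sqrt(-3844 + 961/2) = sqrt(-6727/2) = 31*I*sqrt(14)/2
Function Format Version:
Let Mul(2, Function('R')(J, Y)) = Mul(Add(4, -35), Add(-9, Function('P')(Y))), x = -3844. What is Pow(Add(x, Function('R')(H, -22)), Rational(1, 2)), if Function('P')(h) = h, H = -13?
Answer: Mul(Rational(31, 2), I, Pow(14, Rational(1, 2))) ≈ Mul(57.996, I)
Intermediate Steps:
Function('R')(J, Y) = Add(Rational(279, 2), Mul(Rational(-31, 2), Y)) (Function('R')(J, Y) = Mul(Rational(1, 2), Mul(Add(4, -35), Add(-9, Y))) = Mul(Rational(1, 2), Mul(-31, Add(-9, Y))) = Mul(Rational(1, 2), Add(279, Mul(-31, Y))) = Add(Rational(279, 2), Mul(Rational(-31, 2), Y)))
Pow(Add(x, Function('R')(H, -22)), Rational(1, 2)) = Pow(Add(-3844, Add(Rational(279, 2), Mul(Rational(-31, 2), -22))), Rational(1, 2)) = Pow(Add(-3844, Add(Rational(279, 2), 341)), Rational(1, 2)) = Pow(Add(-3844, Rational(961, 2)), Rational(1, 2)) = Pow(Rational(-6727, 2), Rational(1, 2)) = Mul(Rational(31, 2), I, Pow(14, Rational(1, 2)))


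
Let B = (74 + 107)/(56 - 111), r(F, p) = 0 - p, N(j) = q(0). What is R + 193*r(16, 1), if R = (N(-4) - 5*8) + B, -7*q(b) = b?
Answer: -12996/55 ≈ -236.29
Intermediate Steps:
q(b) = -b/7
N(j) = 0 (N(j) = -1/7*0 = 0)
r(F, p) = -p
B = -181/55 (B = 181/(-55) = 181*(-1/55) = -181/55 ≈ -3.2909)
R = -2381/55 (R = (0 - 5*8) - 181/55 = (0 - 40) - 181/55 = -40 - 181/55 = -2381/55 ≈ -43.291)
R + 193*r(16, 1) = -2381/55 + 193*(-1*1) = -2381/55 + 193*(-1) = -2381/55 - 193 = -12996/55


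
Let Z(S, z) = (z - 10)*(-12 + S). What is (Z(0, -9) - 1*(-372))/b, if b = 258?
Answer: 100/43 ≈ 2.3256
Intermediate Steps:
Z(S, z) = (-12 + S)*(-10 + z) (Z(S, z) = (-10 + z)*(-12 + S) = (-12 + S)*(-10 + z))
(Z(0, -9) - 1*(-372))/b = ((120 - 12*(-9) - 10*0 + 0*(-9)) - 1*(-372))/258 = ((120 + 108 + 0 + 0) + 372)/258 = (228 + 372)/258 = (1/258)*600 = 100/43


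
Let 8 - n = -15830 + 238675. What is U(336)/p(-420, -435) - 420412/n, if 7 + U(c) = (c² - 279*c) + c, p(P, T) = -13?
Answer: -4335622241/2896881 ≈ -1496.7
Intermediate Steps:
n = -222837 (n = 8 - (-15830 + 238675) = 8 - 1*222845 = 8 - 222845 = -222837)
U(c) = -7 + c² - 278*c (U(c) = -7 + ((c² - 279*c) + c) = -7 + (c² - 278*c) = -7 + c² - 278*c)
U(336)/p(-420, -435) - 420412/n = (-7 + 336² - 278*336)/(-13) - 420412/(-222837) = (-7 + 112896 - 93408)*(-1/13) - 420412*(-1/222837) = 19481*(-1/13) + 420412/222837 = -19481/13 + 420412/222837 = -4335622241/2896881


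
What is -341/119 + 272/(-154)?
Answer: -6063/1309 ≈ -4.6318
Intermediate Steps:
-341/119 + 272/(-154) = -341*1/119 + 272*(-1/154) = -341/119 - 136/77 = -6063/1309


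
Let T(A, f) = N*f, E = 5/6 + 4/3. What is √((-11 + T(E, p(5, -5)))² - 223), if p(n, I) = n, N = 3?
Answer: 3*I*√23 ≈ 14.387*I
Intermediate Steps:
E = 13/6 (E = 5*(⅙) + 4*(⅓) = ⅚ + 4/3 = 13/6 ≈ 2.1667)
T(A, f) = 3*f
√((-11 + T(E, p(5, -5)))² - 223) = √((-11 + 3*5)² - 223) = √((-11 + 15)² - 223) = √(4² - 223) = √(16 - 223) = √(-207) = 3*I*√23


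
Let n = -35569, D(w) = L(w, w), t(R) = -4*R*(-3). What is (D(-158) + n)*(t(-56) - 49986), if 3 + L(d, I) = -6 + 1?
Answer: 1802259666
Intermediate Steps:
t(R) = 12*R
L(d, I) = -8 (L(d, I) = -3 + (-6 + 1) = -3 - 5 = -8)
D(w) = -8
(D(-158) + n)*(t(-56) - 49986) = (-8 - 35569)*(12*(-56) - 49986) = -35577*(-672 - 49986) = -35577*(-50658) = 1802259666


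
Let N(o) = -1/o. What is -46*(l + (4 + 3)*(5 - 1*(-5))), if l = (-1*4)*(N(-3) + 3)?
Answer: -7820/3 ≈ -2606.7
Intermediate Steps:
l = -40/3 (l = (-1*4)*(-1/(-3) + 3) = -4*(-1*(-1/3) + 3) = -4*(1/3 + 3) = -4*10/3 = -40/3 ≈ -13.333)
-46*(l + (4 + 3)*(5 - 1*(-5))) = -46*(-40/3 + (4 + 3)*(5 - 1*(-5))) = -46*(-40/3 + 7*(5 + 5)) = -46*(-40/3 + 7*10) = -46*(-40/3 + 70) = -46*170/3 = -7820/3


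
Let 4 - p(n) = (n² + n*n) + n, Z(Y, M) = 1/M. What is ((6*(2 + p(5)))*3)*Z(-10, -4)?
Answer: 441/2 ≈ 220.50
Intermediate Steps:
p(n) = 4 - n - 2*n² (p(n) = 4 - ((n² + n*n) + n) = 4 - ((n² + n²) + n) = 4 - (2*n² + n) = 4 - (n + 2*n²) = 4 + (-n - 2*n²) = 4 - n - 2*n²)
((6*(2 + p(5)))*3)*Z(-10, -4) = ((6*(2 + (4 - 1*5 - 2*5²)))*3)/(-4) = ((6*(2 + (4 - 5 - 2*25)))*3)*(-¼) = ((6*(2 + (4 - 5 - 50)))*3)*(-¼) = ((6*(2 - 51))*3)*(-¼) = ((6*(-49))*3)*(-¼) = -294*3*(-¼) = -882*(-¼) = 441/2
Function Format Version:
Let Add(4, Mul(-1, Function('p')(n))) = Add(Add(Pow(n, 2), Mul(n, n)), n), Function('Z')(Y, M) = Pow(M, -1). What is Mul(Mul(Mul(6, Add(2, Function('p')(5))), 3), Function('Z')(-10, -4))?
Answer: Rational(441, 2) ≈ 220.50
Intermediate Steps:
Function('p')(n) = Add(4, Mul(-1, n), Mul(-2, Pow(n, 2))) (Function('p')(n) = Add(4, Mul(-1, Add(Add(Pow(n, 2), Mul(n, n)), n))) = Add(4, Mul(-1, Add(Add(Pow(n, 2), Pow(n, 2)), n))) = Add(4, Mul(-1, Add(Mul(2, Pow(n, 2)), n))) = Add(4, Mul(-1, Add(n, Mul(2, Pow(n, 2))))) = Add(4, Add(Mul(-1, n), Mul(-2, Pow(n, 2)))) = Add(4, Mul(-1, n), Mul(-2, Pow(n, 2))))
Mul(Mul(Mul(6, Add(2, Function('p')(5))), 3), Function('Z')(-10, -4)) = Mul(Mul(Mul(6, Add(2, Add(4, Mul(-1, 5), Mul(-2, Pow(5, 2))))), 3), Pow(-4, -1)) = Mul(Mul(Mul(6, Add(2, Add(4, -5, Mul(-2, 25)))), 3), Rational(-1, 4)) = Mul(Mul(Mul(6, Add(2, Add(4, -5, -50))), 3), Rational(-1, 4)) = Mul(Mul(Mul(6, Add(2, -51)), 3), Rational(-1, 4)) = Mul(Mul(Mul(6, -49), 3), Rational(-1, 4)) = Mul(Mul(-294, 3), Rational(-1, 4)) = Mul(-882, Rational(-1, 4)) = Rational(441, 2)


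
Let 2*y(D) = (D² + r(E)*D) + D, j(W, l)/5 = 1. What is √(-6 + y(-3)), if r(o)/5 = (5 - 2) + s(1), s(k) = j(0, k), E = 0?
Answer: 3*I*√7 ≈ 7.9373*I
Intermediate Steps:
j(W, l) = 5 (j(W, l) = 5*1 = 5)
s(k) = 5
r(o) = 40 (r(o) = 5*((5 - 2) + 5) = 5*(3 + 5) = 5*8 = 40)
y(D) = D²/2 + 41*D/2 (y(D) = ((D² + 40*D) + D)/2 = (D² + 41*D)/2 = D²/2 + 41*D/2)
√(-6 + y(-3)) = √(-6 + (½)*(-3)*(41 - 3)) = √(-6 + (½)*(-3)*38) = √(-6 - 57) = √(-63) = 3*I*√7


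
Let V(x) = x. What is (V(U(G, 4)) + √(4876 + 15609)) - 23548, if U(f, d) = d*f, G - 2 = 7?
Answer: -23512 + √20485 ≈ -23369.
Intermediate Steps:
G = 9 (G = 2 + 7 = 9)
(V(U(G, 4)) + √(4876 + 15609)) - 23548 = (4*9 + √(4876 + 15609)) - 23548 = (36 + √20485) - 23548 = -23512 + √20485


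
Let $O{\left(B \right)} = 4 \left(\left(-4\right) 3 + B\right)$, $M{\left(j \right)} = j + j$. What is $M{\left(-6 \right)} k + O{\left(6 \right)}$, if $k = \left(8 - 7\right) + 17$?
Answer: $-240$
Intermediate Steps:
$M{\left(j \right)} = 2 j$
$k = 18$ ($k = 1 + 17 = 18$)
$O{\left(B \right)} = -48 + 4 B$ ($O{\left(B \right)} = 4 \left(-12 + B\right) = -48 + 4 B$)
$M{\left(-6 \right)} k + O{\left(6 \right)} = 2 \left(-6\right) 18 + \left(-48 + 4 \cdot 6\right) = \left(-12\right) 18 + \left(-48 + 24\right) = -216 - 24 = -240$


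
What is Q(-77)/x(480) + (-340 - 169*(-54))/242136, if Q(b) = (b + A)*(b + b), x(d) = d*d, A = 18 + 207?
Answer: -6066787/96854400 ≈ -0.062638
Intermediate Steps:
A = 225
x(d) = d**2
Q(b) = 2*b*(225 + b) (Q(b) = (b + 225)*(b + b) = (225 + b)*(2*b) = 2*b*(225 + b))
Q(-77)/x(480) + (-340 - 169*(-54))/242136 = (2*(-77)*(225 - 77))/(480**2) + (-340 - 169*(-54))/242136 = (2*(-77)*148)/230400 + (-340 + 9126)*(1/242136) = -22792*1/230400 + 8786*(1/242136) = -2849/28800 + 4393/121068 = -6066787/96854400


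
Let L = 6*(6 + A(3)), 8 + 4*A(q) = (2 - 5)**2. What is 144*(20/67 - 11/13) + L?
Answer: -72051/1742 ≈ -41.361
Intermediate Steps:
A(q) = 1/4 (A(q) = -2 + (2 - 5)**2/4 = -2 + (1/4)*(-3)**2 = -2 + (1/4)*9 = -2 + 9/4 = 1/4)
L = 75/2 (L = 6*(6 + 1/4) = 6*(25/4) = 75/2 ≈ 37.500)
144*(20/67 - 11/13) + L = 144*(20/67 - 11/13) + 75/2 = 144*(-477/871) + 75/2 = -68688/871 + 75/2 = -72051/1742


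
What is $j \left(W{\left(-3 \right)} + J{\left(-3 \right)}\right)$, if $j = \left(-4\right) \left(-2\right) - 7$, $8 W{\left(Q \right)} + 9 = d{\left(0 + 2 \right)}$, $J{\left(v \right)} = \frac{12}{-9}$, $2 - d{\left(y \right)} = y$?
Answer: $- \frac{59}{24} \approx -2.4583$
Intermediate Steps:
$d{\left(y \right)} = 2 - y$
$J{\left(v \right)} = - \frac{4}{3}$ ($J{\left(v \right)} = 12 \left(- \frac{1}{9}\right) = - \frac{4}{3}$)
$W{\left(Q \right)} = - \frac{9}{8}$ ($W{\left(Q \right)} = - \frac{9}{8} + \frac{2 - \left(0 + 2\right)}{8} = - \frac{9}{8} + \frac{2 - 2}{8} = - \frac{9}{8} + \frac{1}{8} \cdot 0 = - \frac{9}{8} + 0 = - \frac{9}{8}$)
$j = 1$ ($j = 8 - 7 = 1$)
$j \left(W{\left(-3 \right)} + J{\left(-3 \right)}\right) = 1 \left(- \frac{9}{8} - \frac{4}{3}\right) = 1 \left(- \frac{59}{24}\right) = - \frac{59}{24}$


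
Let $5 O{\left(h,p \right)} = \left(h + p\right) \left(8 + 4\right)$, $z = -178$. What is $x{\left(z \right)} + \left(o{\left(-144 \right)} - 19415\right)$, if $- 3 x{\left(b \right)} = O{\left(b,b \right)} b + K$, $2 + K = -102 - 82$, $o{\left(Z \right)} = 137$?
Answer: $- \frac{349552}{5} \approx -69910.0$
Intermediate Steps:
$O{\left(h,p \right)} = \frac{12 h}{5} + \frac{12 p}{5}$ ($O{\left(h,p \right)} = \frac{\left(h + p\right) \left(8 + 4\right)}{5} = \frac{\left(h + p\right) 12}{5} = \frac{12 h + 12 p}{5} = \frac{12 h}{5} + \frac{12 p}{5}$)
$K = -186$ ($K = -2 - 184 = -186$)
$x{\left(b \right)} = 62 - \frac{8 b^{2}}{5}$ ($x{\left(b \right)} = - \frac{\left(\frac{12 b}{5} + \frac{12 b}{5}\right) b - 186}{3} = - \frac{\frac{24 b}{5} b - 186}{3} = - \frac{\frac{24 b^{2}}{5} - 186}{3} = - \frac{-186 + \frac{24 b^{2}}{5}}{3} = 62 - \frac{8 b^{2}}{5}$)
$x{\left(z \right)} + \left(o{\left(-144 \right)} - 19415\right) = \left(62 - \frac{8 \left(-178\right)^{2}}{5}\right) + \left(137 - 19415\right) = \left(62 - \frac{253472}{5}\right) - 19278 = - \frac{253162}{5} - 19278 = - \frac{349552}{5}$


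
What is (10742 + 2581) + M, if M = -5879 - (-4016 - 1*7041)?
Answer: 18501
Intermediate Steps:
M = 5178 (M = -5879 - (-4016 - 7041) = -5879 - 1*(-11057) = -5879 + 11057 = 5178)
(10742 + 2581) + M = (10742 + 2581) + 5178 = 13323 + 5178 = 18501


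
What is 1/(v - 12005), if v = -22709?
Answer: -1/34714 ≈ -2.8807e-5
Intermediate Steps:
1/(v - 12005) = 1/(-22709 - 12005) = 1/(-34714) = -1/34714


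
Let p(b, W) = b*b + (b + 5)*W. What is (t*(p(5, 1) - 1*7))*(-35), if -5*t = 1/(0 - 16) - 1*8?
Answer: -6321/4 ≈ -1580.3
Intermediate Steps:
p(b, W) = b² + W*(5 + b) (p(b, W) = b² + (5 + b)*W = b² + W*(5 + b))
t = 129/80 (t = -(1/(0 - 16) - 1*8)/5 = -(1/(-16) - 8)/5 = -(-1/16 - 8)/5 = -⅕*(-129/16) = 129/80 ≈ 1.6125)
(t*(p(5, 1) - 1*7))*(-35) = (129*((5² + 5*1 + 1*5) - 1*7)/80)*(-35) = (129*((25 + 5 + 5) - 7)/80)*(-35) = (129*(35 - 7)/80)*(-35) = ((129/80)*28)*(-35) = (903/20)*(-35) = -6321/4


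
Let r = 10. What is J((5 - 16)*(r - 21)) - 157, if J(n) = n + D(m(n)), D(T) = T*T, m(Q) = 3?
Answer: -27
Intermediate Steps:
D(T) = T²
J(n) = 9 + n (J(n) = n + 3² = n + 9 = 9 + n)
J((5 - 16)*(r - 21)) - 157 = (9 + (5 - 16)*(10 - 21)) - 157 = (9 - 11*(-11)) - 157 = (9 + 121) - 157 = 130 - 157 = -27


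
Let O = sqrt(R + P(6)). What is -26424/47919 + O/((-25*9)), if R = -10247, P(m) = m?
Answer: -8808/15973 - 7*I*sqrt(209)/225 ≈ -0.55143 - 0.44977*I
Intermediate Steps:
O = 7*I*sqrt(209) (O = sqrt(-10247 + 6) = sqrt(-10241) = 7*I*sqrt(209) ≈ 101.2*I)
-26424/47919 + O/((-25*9)) = -26424/47919 + (7*I*sqrt(209))/((-25*9)) = -26424*1/47919 + (7*I*sqrt(209))/(-225) = -8808/15973 + (7*I*sqrt(209))*(-1/225) = -8808/15973 - 7*I*sqrt(209)/225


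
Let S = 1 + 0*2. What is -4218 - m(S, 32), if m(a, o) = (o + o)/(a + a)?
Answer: -4250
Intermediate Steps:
S = 1 (S = 1 + 0 = 1)
m(a, o) = o/a (m(a, o) = (2*o)/((2*a)) = (2*o)*(1/(2*a)) = o/a)
-4218 - m(S, 32) = -4218 - 32/1 = -4218 - 32 = -4250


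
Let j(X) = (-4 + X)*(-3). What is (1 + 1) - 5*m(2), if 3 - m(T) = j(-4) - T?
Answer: 97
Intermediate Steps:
j(X) = 12 - 3*X
m(T) = -21 + T (m(T) = 3 - ((12 - 3*(-4)) - T) = 3 - ((12 + 12) - T) = 3 - (24 - T) = 3 + (-24 + T) = -21 + T)
(1 + 1) - 5*m(2) = (1 + 1) - 5*(-21 + 2) = 2 - 5*(-19) = 2 + 95 = 97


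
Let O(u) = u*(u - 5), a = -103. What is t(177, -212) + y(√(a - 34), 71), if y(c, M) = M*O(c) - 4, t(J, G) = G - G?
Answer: -9731 - 355*I*√137 ≈ -9731.0 - 4155.2*I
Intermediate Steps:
t(J, G) = 0
O(u) = u*(-5 + u)
y(c, M) = -4 + M*c*(-5 + c) (y(c, M) = M*(c*(-5 + c)) - 4 = M*c*(-5 + c) - 4 = -4 + M*c*(-5 + c))
t(177, -212) + y(√(a - 34), 71) = 0 + (-4 + 71*√(-103 - 34)*(-5 + √(-103 - 34))) = 0 + (-4 + 71*√(-137)*(-5 + √(-137))) = 0 + (-4 + 71*(I*√137)*(-5 + I*√137)) = 0 + (-4 + 71*I*√137*(-5 + I*√137)) = -4 + 71*I*√137*(-5 + I*√137)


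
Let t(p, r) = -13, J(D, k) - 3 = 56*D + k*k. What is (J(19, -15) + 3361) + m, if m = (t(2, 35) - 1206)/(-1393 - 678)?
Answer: 9637582/2071 ≈ 4653.6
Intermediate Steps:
J(D, k) = 3 + k**2 + 56*D (J(D, k) = 3 + (56*D + k*k) = 3 + (56*D + k**2) = 3 + (k**2 + 56*D) = 3 + k**2 + 56*D)
m = 1219/2071 (m = (-13 - 1206)/(-1393 - 678) = -1219/(-2071) = -1219*(-1/2071) = 1219/2071 ≈ 0.58860)
(J(19, -15) + 3361) + m = ((3 + (-15)**2 + 56*19) + 3361) + 1219/2071 = ((3 + 225 + 1064) + 3361) + 1219/2071 = (1292 + 3361) + 1219/2071 = 4653 + 1219/2071 = 9637582/2071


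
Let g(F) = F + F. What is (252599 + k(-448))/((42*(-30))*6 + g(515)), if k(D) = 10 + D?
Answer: -252161/6530 ≈ -38.616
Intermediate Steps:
g(F) = 2*F
(252599 + k(-448))/((42*(-30))*6 + g(515)) = (252599 + (10 - 448))/((42*(-30))*6 + 2*515) = (252599 - 438)/(-1260*6 + 1030) = 252161/(-7560 + 1030) = 252161/(-6530) = 252161*(-1/6530) = -252161/6530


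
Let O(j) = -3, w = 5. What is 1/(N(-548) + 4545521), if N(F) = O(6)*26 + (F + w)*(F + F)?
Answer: 1/5140571 ≈ 1.9453e-7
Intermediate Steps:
N(F) = -78 + 2*F*(5 + F) (N(F) = -3*26 + (F + 5)*(F + F) = -78 + (5 + F)*(2*F) = -78 + 2*F*(5 + F))
1/(N(-548) + 4545521) = 1/((-78 + 2*(-548)² + 10*(-548)) + 4545521) = 1/((-78 + 2*300304 - 5480) + 4545521) = 1/((-78 + 600608 - 5480) + 4545521) = 1/(595050 + 4545521) = 1/5140571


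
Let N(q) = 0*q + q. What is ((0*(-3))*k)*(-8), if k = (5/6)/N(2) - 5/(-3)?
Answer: 0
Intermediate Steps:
N(q) = q (N(q) = 0 + q = q)
k = 25/12 (k = (5/6)/2 - 5/(-3) = (5*(1/6))*(1/2) - 5*(-1/3) = (5/6)*(1/2) + 5/3 = 5/12 + 5/3 = 25/12 ≈ 2.0833)
((0*(-3))*k)*(-8) = ((0*(-3))*(25/12))*(-8) = (0*(25/12))*(-8) = 0*(-8) = 0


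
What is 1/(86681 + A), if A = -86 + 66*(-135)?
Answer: 1/77685 ≈ 1.2872e-5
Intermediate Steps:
A = -8996 (A = -86 - 8910 = -8996)
1/(86681 + A) = 1/(86681 - 8996) = 1/77685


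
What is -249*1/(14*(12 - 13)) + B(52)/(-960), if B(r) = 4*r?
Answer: 7379/420 ≈ 17.569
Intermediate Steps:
-249*1/(14*(12 - 13)) + B(52)/(-960) = -249*1/(14*(12 - 13)) + (4*52)/(-960) = -249/((-1*14)) + 208*(-1/960) = -249/(-14) - 13/60 = -249*(-1/14) - 13/60 = 249/14 - 13/60 = 7379/420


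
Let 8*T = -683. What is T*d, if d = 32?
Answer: -2732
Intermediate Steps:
T = -683/8 (T = (1/8)*(-683) = -683/8 ≈ -85.375)
T*d = -683/8*32 = -2732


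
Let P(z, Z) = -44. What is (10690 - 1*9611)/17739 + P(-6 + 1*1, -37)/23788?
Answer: 6221684/105493833 ≈ 0.058977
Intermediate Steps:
(10690 - 1*9611)/17739 + P(-6 + 1*1, -37)/23788 = (10690 - 1*9611)/17739 - 44/23788 = (10690 - 9611)*(1/17739) - 44*1/23788 = 1079*(1/17739) - 11/5947 = 1079/17739 - 11/5947 = 6221684/105493833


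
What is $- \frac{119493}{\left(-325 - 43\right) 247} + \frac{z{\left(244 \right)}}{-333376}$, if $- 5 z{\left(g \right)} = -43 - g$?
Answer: $\frac{12447150293}{9469545280} \approx 1.3144$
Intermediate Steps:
$z{\left(g \right)} = \frac{43}{5} + \frac{g}{5}$ ($z{\left(g \right)} = - \frac{-43 - g}{5} = \frac{43}{5} + \frac{g}{5}$)
$- \frac{119493}{\left(-325 - 43\right) 247} + \frac{z{\left(244 \right)}}{-333376} = - \frac{119493}{\left(-325 - 43\right) 247} + \frac{\frac{43}{5} + \frac{1}{5} \cdot 244}{-333376} = - \frac{119493}{\left(-368\right) 247} + \left(\frac{43}{5} + \frac{244}{5}\right) \left(- \frac{1}{333376}\right) = - \frac{119493}{-90896} + \frac{287}{5} \left(- \frac{1}{333376}\right) = \left(-119493\right) \left(- \frac{1}{90896}\right) - \frac{287}{1666880} = \frac{119493}{90896} - \frac{287}{1666880} = \frac{12447150293}{9469545280}$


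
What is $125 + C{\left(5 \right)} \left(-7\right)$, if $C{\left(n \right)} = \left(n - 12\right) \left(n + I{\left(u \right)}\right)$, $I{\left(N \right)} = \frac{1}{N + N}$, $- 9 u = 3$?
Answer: $\frac{593}{2} \approx 296.5$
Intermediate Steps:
$u = - \frac{1}{3}$ ($u = \left(- \frac{1}{9}\right) 3 = - \frac{1}{3} \approx -0.33333$)
$I{\left(N \right)} = \frac{1}{2 N}$
$C{\left(n \right)} = \left(-12 + n\right) \left(- \frac{3}{2} + n\right)$ ($C{\left(n \right)} = \left(n - 12\right) \left(n + \frac{1}{2 \left(- \frac{1}{3}\right)}\right) = \left(-12 + n\right) \left(n + \frac{1}{2} \left(-3\right)\right) = \left(-12 + n\right) \left(n - \frac{3}{2}\right) = \left(-12 + n\right) \left(- \frac{3}{2} + n\right)$)
$125 + C{\left(5 \right)} \left(-7\right) = 125 + \left(18 + 5^{2} - \frac{135}{2}\right) \left(-7\right) = 125 + \left(18 + 25 - \frac{135}{2}\right) \left(-7\right) = 125 - - \frac{343}{2} = 125 + \frac{343}{2} = \frac{593}{2}$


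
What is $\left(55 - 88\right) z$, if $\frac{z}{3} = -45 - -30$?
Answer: $1485$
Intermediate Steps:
$z = -45$ ($z = 3 \left(-45 - -30\right) = 3 \left(-45 + 30\right) = 3 \left(-15\right) = -45$)
$\left(55 - 88\right) z = \left(55 - 88\right) \left(-45\right) = \left(-33\right) \left(-45\right) = 1485$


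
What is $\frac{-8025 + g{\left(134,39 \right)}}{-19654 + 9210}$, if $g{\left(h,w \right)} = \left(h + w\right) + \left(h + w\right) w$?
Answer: $\frac{1105}{10444} \approx 0.1058$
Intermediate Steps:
$g{\left(h,w \right)} = h + w + w \left(h + w\right)$ ($g{\left(h,w \right)} = \left(h + w\right) + w \left(h + w\right) = h + w + w \left(h + w\right)$)
$\frac{-8025 + g{\left(134,39 \right)}}{-19654 + 9210} = \frac{-8025 + \left(134 + 39 + 39^{2} + 134 \cdot 39\right)}{-19654 + 9210} = \frac{-8025 + \left(134 + 39 + 1521 + 5226\right)}{-10444} = \left(-8025 + 6920\right) \left(- \frac{1}{10444}\right) = \left(-1105\right) \left(- \frac{1}{10444}\right) = \frac{1105}{10444}$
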